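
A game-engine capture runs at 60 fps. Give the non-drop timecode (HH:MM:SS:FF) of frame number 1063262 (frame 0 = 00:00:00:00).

04:55:21:02

1063262 ÷ 60 = 17721 full seconds, remainder 2 frames.
17721 s = 4 h 55 min 21 s.
Timecode: 04:55:21:02.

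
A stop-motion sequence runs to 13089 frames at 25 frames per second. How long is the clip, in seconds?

Running time = 13089 / (25) = 523.56 s.

523.56 seconds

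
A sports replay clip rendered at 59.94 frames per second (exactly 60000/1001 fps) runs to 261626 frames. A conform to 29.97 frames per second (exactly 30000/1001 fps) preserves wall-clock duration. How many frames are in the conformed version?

Target frames = source frames × (target rate / source rate) = 261626 × (30000/1001)/(60000/1001) = 261626 × 1/2 = 130813.

130813 frames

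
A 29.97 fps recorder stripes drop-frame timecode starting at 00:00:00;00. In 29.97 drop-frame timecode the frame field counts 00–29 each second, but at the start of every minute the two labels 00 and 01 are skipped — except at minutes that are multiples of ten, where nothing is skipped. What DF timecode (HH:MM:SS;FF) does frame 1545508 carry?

Each 10-minute DF block holds 10 × 60 × 30 − 9 × 2 = 17982 frames. 1545508 ÷ 17982 → 85 full blocks, remainder 17038.
Within the partial block the first minute is 1800 frames and each further minute 1798, so 9 further minute boundaries passed. Total skipped labels = 18 × 85 + 2 × 9 = 1548.
Non-drop label index = 1545508 + 1548 = 1547056; at 30 labels/s that is 14:19:28:16, i.e. DF 14:19:28;16.

14:19:28;16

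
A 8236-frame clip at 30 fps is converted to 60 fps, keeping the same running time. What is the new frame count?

Frames at target rate = 8236 × (60) / (30) = 16472.

16472 frames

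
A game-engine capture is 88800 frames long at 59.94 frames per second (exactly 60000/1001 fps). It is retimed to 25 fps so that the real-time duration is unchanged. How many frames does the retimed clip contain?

37037 frames

Target frames = source frames × (target rate / source rate) = 88800 × (25)/(60000/1001) = 88800 × 1001/2400 = 37037.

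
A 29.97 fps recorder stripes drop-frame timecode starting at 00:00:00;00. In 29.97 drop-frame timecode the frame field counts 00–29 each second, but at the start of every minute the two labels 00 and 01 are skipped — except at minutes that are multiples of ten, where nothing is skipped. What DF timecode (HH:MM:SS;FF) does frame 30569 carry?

00:16:59;29

Ten DF minutes hold 17982 frames, so frame 30569 lies in block 1 (frames 17982–35963) with 12587 frames into that block.
The block's first minute is 1800 frames and the rest 1798 each; 12587 frames reaches minute 6, so 1 × 18 + 6 × 2 = 30 labels have been skipped so far.
Adding those back, label number 30569 + 30 = 30599 at 30 labels/s is 1019 s + 29 f = 0 h 16 min 59 s frame 29, i.e. 00:16:59;29.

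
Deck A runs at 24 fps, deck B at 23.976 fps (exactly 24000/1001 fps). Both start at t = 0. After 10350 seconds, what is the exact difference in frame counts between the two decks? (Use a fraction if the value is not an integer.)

A emits 24 × 10350 = 248400 frames; B emits 24000/1001 × 10350 = 248400000/1001.
Difference = 248400/1001 frames (≈ 248.1518); B is behind A.

248400/1001 frames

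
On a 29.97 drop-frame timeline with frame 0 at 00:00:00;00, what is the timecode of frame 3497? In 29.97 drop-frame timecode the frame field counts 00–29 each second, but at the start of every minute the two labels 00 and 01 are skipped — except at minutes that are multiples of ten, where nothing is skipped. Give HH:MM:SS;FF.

Ten DF minutes hold 17982 frames, so frame 3497 lies in block 0 (frames 0–17981) with 3497 frames into that block.
The block's first minute is 1800 frames and the rest 1798 each; 3497 frames reaches minute 1, so 0 × 18 + 1 × 2 = 2 labels have been skipped so far.
Adding those back, label number 3497 + 2 = 3499 at 30 labels/s is 116 s + 19 f = 0 h 1 min 56 s frame 19, i.e. 00:01:56;19.

00:01:56;19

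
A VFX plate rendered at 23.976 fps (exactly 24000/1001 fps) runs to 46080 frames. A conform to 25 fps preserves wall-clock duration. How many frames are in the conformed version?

Target frames = source frames × (target rate / source rate) = 46080 × (25)/(24000/1001) = 46080 × 1001/960 = 48048.

48048 frames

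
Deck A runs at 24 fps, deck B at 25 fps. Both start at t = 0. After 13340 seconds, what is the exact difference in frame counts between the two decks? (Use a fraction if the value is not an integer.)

13340 frames

A emits 24 × 13340 = 320160 frames; B emits 25 × 13340 = 333500.
Difference = 13340 frames; B is ahead of A.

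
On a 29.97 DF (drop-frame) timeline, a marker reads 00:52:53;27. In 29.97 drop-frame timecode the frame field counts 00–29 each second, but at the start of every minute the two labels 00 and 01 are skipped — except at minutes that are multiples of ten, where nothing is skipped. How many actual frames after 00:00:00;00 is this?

95123

As if non-drop at 30 labels/s: (0 × 3600 + 52 × 60 + 53) × 30 + 27 = 95217.
Minute boundaries passed: 52; those not divisible by 10: 52 − 5 = 47; dropped labels = 2 × 47 = 94.
Actual frame index = 95217 − 94 = 95123.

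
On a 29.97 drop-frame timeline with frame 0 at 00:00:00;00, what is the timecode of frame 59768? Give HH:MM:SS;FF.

00:33:14;08

Ten DF minutes hold 17982 frames, so frame 59768 lies in block 3 (frames 53946–71927) with 5822 frames into that block.
The block's first minute is 1800 frames and the rest 1798 each; 5822 frames reaches minute 3, so 3 × 18 + 3 × 2 = 60 labels have been skipped so far.
Adding those back, label number 59768 + 60 = 59828 at 30 labels/s is 1994 s + 8 f = 0 h 33 min 14 s frame 8, i.e. 00:33:14;08.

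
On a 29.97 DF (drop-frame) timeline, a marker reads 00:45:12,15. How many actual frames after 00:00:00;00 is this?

As if non-drop at 30 labels/s: (0 × 3600 + 45 × 60 + 12) × 30 + 15 = 81375.
Minute boundaries passed: 45; those not divisible by 10: 45 − 4 = 41; dropped labels = 2 × 41 = 82.
Actual frame index = 81375 − 82 = 81293.

81293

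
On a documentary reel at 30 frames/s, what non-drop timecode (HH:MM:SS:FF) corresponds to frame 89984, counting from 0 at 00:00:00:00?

89984 ÷ 30 = 2999 full seconds, remainder 14 frames.
2999 s = 0 h 49 min 59 s.
Timecode: 00:49:59:14.

00:49:59:14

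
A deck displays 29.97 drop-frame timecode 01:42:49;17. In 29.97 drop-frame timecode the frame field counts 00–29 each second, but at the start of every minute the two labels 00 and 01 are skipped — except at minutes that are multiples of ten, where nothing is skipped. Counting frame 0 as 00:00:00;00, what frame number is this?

As if non-drop at 30 labels/s: (1 × 3600 + 42 × 60 + 49) × 30 + 17 = 185087.
Minute boundaries passed: 102; those not divisible by 10: 102 − 10 = 92; dropped labels = 2 × 92 = 184.
Actual frame index = 185087 − 184 = 184903.

184903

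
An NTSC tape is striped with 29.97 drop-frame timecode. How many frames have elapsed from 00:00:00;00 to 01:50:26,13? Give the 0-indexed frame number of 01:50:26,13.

Complete 10-minute blocks: 11, each 17982 frames → 197802.
Remaining 0 whole minutes in the current block: 0 frames.
Within the current minute: 26 × 30 + 13 = 793. Total = 197802 + 0 + 793 = 198595.

198595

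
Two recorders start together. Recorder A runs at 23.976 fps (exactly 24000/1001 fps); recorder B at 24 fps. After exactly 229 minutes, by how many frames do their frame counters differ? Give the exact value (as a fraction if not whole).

329760/1001 frames

229 min = 13740 s.
A emits 24000/1001 × 13740 = 329760000/1001 frames; B emits 24 × 13740 = 329760.
Difference = 329760/1001 frames (≈ 329.4306); B is ahead of A.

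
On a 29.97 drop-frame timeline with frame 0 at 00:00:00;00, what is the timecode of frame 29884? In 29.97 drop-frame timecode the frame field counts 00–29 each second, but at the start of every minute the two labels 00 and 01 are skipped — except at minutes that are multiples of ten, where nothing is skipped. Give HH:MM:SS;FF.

Ten DF minutes hold 17982 frames, so frame 29884 lies in block 1 (frames 17982–35963) with 11902 frames into that block.
The block's first minute is 1800 frames and the rest 1798 each; 11902 frames reaches minute 6, so 1 × 18 + 6 × 2 = 30 labels have been skipped so far.
Adding those back, label number 29884 + 30 = 29914 at 30 labels/s is 997 s + 4 f = 0 h 16 min 37 s frame 4, i.e. 00:16:37;04.

00:16:37;04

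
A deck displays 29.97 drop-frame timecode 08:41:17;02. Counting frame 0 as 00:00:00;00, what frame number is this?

937374

Complete 10-minute blocks: 52, each 17982 frames → 935064.
Remaining 1 whole minute in the current block: 1800 + 0 × 1798 = 1800 frames.
Within the current minute: 17 × 30 + 2 − 2 = 510 (labels ;00/;01 skipped at this minute). Total = 935064 + 1800 + 510 = 937374.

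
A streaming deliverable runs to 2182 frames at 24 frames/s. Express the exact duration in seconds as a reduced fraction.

1091/12 seconds

Running time = 2182 ÷ (24) = 2182 × 1/24 = 1091/12 s.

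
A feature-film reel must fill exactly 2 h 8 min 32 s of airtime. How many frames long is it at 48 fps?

2 h 8 min 32 s = 7712 s.
Frames = 7712 × 48 = 370176.

370176 frames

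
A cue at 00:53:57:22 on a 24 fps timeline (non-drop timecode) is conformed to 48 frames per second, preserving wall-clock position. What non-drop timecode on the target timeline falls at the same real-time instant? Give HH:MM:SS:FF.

Source frame index: (0×3600 + 53×60 + 57) × 24 + 22 = 77710.
Real time: 77710 / (24) = 38855/12 s.
Target frame: (38855/12) × (48) = 155420.
At 48 labels/s: frame 155420 → 00:53:57:44.

00:53:57:44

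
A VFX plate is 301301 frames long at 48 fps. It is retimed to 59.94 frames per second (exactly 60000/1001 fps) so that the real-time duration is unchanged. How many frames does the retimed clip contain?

376250 frames

Target frames = source frames × (target rate / source rate) = 301301 × (60000/1001)/(48) = 301301 × 1250/1001 = 376250.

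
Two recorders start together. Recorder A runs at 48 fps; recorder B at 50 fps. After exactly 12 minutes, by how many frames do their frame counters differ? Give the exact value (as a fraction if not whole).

12 min = 720 s.
A emits 48 × 720 = 34560 frames; B emits 50 × 720 = 36000.
Difference = 1440 frames; B is ahead of A.

1440 frames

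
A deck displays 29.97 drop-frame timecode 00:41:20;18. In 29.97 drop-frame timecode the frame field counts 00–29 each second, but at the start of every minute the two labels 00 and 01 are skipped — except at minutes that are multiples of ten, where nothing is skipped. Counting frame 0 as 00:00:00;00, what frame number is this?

74344

Complete 10-minute blocks: 4, each 17982 frames → 71928.
Remaining 1 whole minute in the current block: 1800 + 0 × 1798 = 1800 frames.
Within the current minute: 20 × 30 + 18 − 2 = 616 (labels ;00/;01 skipped at this minute). Total = 71928 + 1800 + 616 = 74344.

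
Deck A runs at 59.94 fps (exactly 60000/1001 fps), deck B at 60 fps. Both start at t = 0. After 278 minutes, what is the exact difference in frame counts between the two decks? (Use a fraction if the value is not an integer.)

278 min = 16680 s.
A emits 60000/1001 × 16680 = 1000800000/1001 frames; B emits 60 × 16680 = 1000800.
Difference = 1000800/1001 frames (≈ 999.8002); B is ahead of A.

1000800/1001 frames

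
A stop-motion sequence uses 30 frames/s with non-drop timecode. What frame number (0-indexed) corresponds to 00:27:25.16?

49366

Total seconds to the label: (0 × 3600 + 27 × 60 + 25) = 1645.
Frame index = 1645 × 30 + 16 = 49366.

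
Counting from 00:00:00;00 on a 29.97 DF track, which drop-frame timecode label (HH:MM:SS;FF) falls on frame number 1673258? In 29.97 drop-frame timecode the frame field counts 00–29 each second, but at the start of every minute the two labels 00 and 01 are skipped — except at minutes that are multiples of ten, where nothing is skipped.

Each 10-minute DF block holds 10 × 60 × 30 − 9 × 2 = 17982 frames. 1673258 ÷ 17982 → 93 full blocks, remainder 932.
Within the partial block the first minute is 1800 frames and each further minute 1798, so 0 further minute boundaries passed. Total skipped labels = 18 × 93 + 2 × 0 = 1674.
Non-drop label index = 1673258 + 1674 = 1674932; at 30 labels/s that is 15:30:31:02, i.e. DF 15:30:31;02.

15:30:31;02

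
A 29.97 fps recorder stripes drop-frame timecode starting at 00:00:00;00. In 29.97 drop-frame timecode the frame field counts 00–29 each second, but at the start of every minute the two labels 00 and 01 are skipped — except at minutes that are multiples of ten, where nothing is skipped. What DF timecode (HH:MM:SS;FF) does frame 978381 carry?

09:04:05;11

Each 10-minute DF block holds 10 × 60 × 30 − 9 × 2 = 17982 frames. 978381 ÷ 17982 → 54 full blocks, remainder 7353.
Within the partial block the first minute is 1800 frames and each further minute 1798, so 4 further minute boundaries passed. Total skipped labels = 18 × 54 + 2 × 4 = 980.
Non-drop label index = 978381 + 980 = 979361; at 30 labels/s that is 09:04:05:11, i.e. DF 09:04:05;11.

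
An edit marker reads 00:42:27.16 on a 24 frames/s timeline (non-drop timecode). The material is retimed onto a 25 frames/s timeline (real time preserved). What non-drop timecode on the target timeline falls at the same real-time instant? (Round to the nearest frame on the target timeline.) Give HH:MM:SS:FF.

00:42:27:17

Source frame index: (0×3600 + 42×60 + 27) × 24 + 16 = 61144.
Real time: 61144 / (24) = 7643/3 s.
Target frame: (7643/3) × (25) = 191075/3 ≈ 63691.667 → 63692.
At 25 labels/s: frame 63692 → 00:42:27:17.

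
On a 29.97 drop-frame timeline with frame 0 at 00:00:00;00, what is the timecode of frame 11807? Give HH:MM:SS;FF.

Each 10-minute DF block holds 10 × 60 × 30 − 9 × 2 = 17982 frames. 11807 ÷ 17982 → 0 full blocks, remainder 11807.
Within the partial block the first minute is 1800 frames and each further minute 1798, so 6 further minute boundaries passed. Total skipped labels = 18 × 0 + 2 × 6 = 12.
Non-drop label index = 11807 + 12 = 11819; at 30 labels/s that is 00:06:33:29, i.e. DF 00:06:33;29.

00:06:33;29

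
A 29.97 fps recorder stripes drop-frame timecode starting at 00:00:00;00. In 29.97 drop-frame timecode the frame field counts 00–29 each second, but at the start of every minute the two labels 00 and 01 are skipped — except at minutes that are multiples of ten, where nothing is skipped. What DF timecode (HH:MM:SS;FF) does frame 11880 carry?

Ten DF minutes hold 17982 frames, so frame 11880 lies in block 0 (frames 0–17981) with 11880 frames into that block.
The block's first minute is 1800 frames and the rest 1798 each; 11880 frames reaches minute 6, so 0 × 18 + 6 × 2 = 12 labels have been skipped so far.
Adding those back, label number 11880 + 12 = 11892 at 30 labels/s is 396 s + 12 f = 0 h 6 min 36 s frame 12, i.e. 00:06:36;12.

00:06:36;12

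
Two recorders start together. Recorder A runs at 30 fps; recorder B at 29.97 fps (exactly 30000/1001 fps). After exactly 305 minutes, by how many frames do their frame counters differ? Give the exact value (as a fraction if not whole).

305 min = 18300 s.
A emits 30 × 18300 = 549000 frames; B emits 30000/1001 × 18300 = 549000000/1001.
Difference = 549000/1001 frames (≈ 548.4515); B is behind A.

549000/1001 frames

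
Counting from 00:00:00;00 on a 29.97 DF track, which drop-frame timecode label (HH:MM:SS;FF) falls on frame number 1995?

Each 10-minute DF block holds 10 × 60 × 30 − 9 × 2 = 17982 frames. 1995 ÷ 17982 → 0 full blocks, remainder 1995.
Within the partial block the first minute is 1800 frames and each further minute 1798, so 1 further minute boundary passed. Total skipped labels = 18 × 0 + 2 × 1 = 2.
Non-drop label index = 1995 + 2 = 1997; at 30 labels/s that is 00:01:06:17, i.e. DF 00:01:06;17.

00:01:06;17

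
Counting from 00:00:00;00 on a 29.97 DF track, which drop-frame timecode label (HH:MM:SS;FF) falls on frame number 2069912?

Each 10-minute DF block holds 10 × 60 × 30 − 9 × 2 = 17982 frames. 2069912 ÷ 17982 → 115 full blocks, remainder 1982.
Within the partial block the first minute is 1800 frames and each further minute 1798, so 1 further minute boundary passed. Total skipped labels = 18 × 115 + 2 × 1 = 2072.
Non-drop label index = 2069912 + 2072 = 2071984; at 30 labels/s that is 19:11:06:04, i.e. DF 19:11:06;04.

19:11:06;04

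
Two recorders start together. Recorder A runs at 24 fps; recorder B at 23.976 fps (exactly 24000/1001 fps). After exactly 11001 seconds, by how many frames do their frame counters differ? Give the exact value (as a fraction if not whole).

A emits 24 × 11001 = 264024 frames; B emits 24000/1001 × 11001 = 264024000/1001.
Difference = 264024/1001 frames (≈ 263.7602); B is behind A.

264024/1001 frames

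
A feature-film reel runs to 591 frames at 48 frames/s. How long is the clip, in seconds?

12.3125 seconds

Running time = 591 / (48) = 12.3125 s.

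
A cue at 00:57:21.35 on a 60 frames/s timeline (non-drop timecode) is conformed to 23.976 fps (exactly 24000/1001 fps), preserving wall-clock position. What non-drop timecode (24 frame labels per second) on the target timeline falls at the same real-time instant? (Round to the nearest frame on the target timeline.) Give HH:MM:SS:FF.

00:57:18:03

Source frame index: (0×3600 + 57×60 + 21) × 60 + 35 = 206495.
Real time: 206495 / (60) = 41299/12 s.
Target frame: (41299/12) × (24000/1001) = 82598000/1001 ≈ 82515.485 → 82515.
At 24 labels/s: frame 82515 → 00:57:18:03.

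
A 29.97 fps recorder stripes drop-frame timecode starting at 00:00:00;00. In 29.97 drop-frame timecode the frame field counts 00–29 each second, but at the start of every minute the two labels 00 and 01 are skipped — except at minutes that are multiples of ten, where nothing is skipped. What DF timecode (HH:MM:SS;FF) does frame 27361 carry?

Each 10-minute DF block holds 10 × 60 × 30 − 9 × 2 = 17982 frames. 27361 ÷ 17982 → 1 full block, remainder 9379.
Within the partial block the first minute is 1800 frames and each further minute 1798, so 5 further minute boundaries passed. Total skipped labels = 18 × 1 + 2 × 5 = 28.
Non-drop label index = 27361 + 28 = 27389; at 30 labels/s that is 00:15:12:29, i.e. DF 00:15:12;29.

00:15:12;29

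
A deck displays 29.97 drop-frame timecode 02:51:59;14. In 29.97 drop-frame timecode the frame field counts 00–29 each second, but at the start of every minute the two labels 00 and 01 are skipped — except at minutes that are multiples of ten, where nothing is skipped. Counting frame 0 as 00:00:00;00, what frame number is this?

As if non-drop at 30 labels/s: (2 × 3600 + 51 × 60 + 59) × 30 + 14 = 309584.
Minute boundaries passed: 171; those not divisible by 10: 171 − 17 = 154; dropped labels = 2 × 154 = 308.
Actual frame index = 309584 − 308 = 309276.

309276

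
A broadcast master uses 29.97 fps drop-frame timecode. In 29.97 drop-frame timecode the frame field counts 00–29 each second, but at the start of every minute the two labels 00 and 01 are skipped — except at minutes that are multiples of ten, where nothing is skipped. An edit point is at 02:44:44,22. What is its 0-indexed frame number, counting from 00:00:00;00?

296246

Complete 10-minute blocks: 16, each 17982 frames → 287712.
Remaining 4 whole minutes in the current block: 1800 + 3 × 1798 = 7194 frames.
Within the current minute: 44 × 30 + 22 − 2 = 1340 (labels ;00/;01 skipped at this minute). Total = 287712 + 7194 + 1340 = 296246.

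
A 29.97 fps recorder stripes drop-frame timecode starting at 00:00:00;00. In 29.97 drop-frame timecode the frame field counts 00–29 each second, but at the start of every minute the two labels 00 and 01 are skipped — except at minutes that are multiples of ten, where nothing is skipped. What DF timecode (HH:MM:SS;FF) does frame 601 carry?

00:00:20;01

Each 10-minute DF block holds 10 × 60 × 30 − 9 × 2 = 17982 frames. 601 ÷ 17982 → 0 full blocks, remainder 601.
Within the partial block the first minute is 1800 frames and each further minute 1798, so 0 further minute boundaries passed. Total skipped labels = 18 × 0 + 2 × 0 = 0.
Non-drop label index = 601 + 0 = 601; at 30 labels/s that is 00:00:20:01, i.e. DF 00:00:20;01.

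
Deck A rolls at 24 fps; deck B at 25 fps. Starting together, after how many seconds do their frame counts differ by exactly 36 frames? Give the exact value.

36 seconds

The gap grows by |25 − 24| = 1 frame per second.
Time for a 36-frame gap: 36 ÷ (1) = 36 s.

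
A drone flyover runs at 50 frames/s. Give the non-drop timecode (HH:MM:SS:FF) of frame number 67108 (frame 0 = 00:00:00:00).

67108 ÷ 50 = 1342 full seconds, remainder 8 frames.
1342 s = 0 h 22 min 22 s.
Timecode: 00:22:22:08.

00:22:22:08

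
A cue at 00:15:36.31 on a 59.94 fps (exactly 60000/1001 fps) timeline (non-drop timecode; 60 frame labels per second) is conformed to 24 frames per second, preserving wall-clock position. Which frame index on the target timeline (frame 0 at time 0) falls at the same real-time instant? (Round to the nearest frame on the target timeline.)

frame 22499

Source frame index: (0×3600 + 15×60 + 36) × 60 + 31 = 56191.
Real time: 56191 / (60000/1001) = 56247191/60000 s.
Target frame: (56247191/60000) × (24) = 56247191/2500 ≈ 22498.876 → 22499.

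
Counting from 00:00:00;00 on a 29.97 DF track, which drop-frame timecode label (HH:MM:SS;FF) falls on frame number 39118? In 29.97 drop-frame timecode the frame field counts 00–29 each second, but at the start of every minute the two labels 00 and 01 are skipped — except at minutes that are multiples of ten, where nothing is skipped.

00:21:45;06

Ten DF minutes hold 17982 frames, so frame 39118 lies in block 2 (frames 35964–53945) with 3154 frames into that block.
The block's first minute is 1800 frames and the rest 1798 each; 3154 frames reaches minute 1, so 2 × 18 + 1 × 2 = 38 labels have been skipped so far.
Adding those back, label number 39118 + 38 = 39156 at 30 labels/s is 1305 s + 6 f = 0 h 21 min 45 s frame 6, i.e. 00:21:45;06.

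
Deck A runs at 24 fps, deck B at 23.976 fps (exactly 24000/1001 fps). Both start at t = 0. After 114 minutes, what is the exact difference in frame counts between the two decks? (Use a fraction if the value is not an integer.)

114 min = 6840 s.
A emits 24 × 6840 = 164160 frames; B emits 24000/1001 × 6840 = 164160000/1001.
Difference = 164160/1001 frames (≈ 163.9960); B is behind A.

164160/1001 frames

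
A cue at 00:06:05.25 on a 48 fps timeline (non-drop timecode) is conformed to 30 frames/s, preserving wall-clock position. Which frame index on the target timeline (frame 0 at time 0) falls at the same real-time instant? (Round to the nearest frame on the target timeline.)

Source frame index: (0×3600 + 6×60 + 5) × 48 + 25 = 17545.
Real time: 17545 / (48) = 17545/48 s.
Target frame: (17545/48) × (30) = 87725/8 ≈ 10965.625 → 10966.

frame 10966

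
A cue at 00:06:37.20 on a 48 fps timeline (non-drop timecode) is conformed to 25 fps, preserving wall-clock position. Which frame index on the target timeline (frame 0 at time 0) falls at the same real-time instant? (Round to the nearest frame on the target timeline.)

frame 9935

Source frame index: (0×3600 + 6×60 + 37) × 48 + 20 = 19076.
Real time: 19076 / (48) = 4769/12 s.
Target frame: (4769/12) × (25) = 119225/12 ≈ 9935.417 → 9935.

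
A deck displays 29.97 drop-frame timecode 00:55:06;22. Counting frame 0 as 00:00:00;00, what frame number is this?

Complete 10-minute blocks: 5, each 17982 frames → 89910.
Remaining 5 whole minutes in the current block: 1800 + 4 × 1798 = 8992 frames.
Within the current minute: 6 × 30 + 22 − 2 = 200 (labels ;00/;01 skipped at this minute). Total = 89910 + 8992 + 200 = 99102.

99102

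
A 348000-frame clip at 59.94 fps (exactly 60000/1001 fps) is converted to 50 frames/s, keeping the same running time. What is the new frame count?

290290 frames

Target frames = source frames × (target rate / source rate) = 348000 × (50)/(60000/1001) = 348000 × 1001/1200 = 290290.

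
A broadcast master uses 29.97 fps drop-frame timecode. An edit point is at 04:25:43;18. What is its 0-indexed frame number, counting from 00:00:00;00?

477830

As if non-drop at 30 labels/s: (4 × 3600 + 25 × 60 + 43) × 30 + 18 = 478308.
Minute boundaries passed: 265; those not divisible by 10: 265 − 26 = 239; dropped labels = 2 × 239 = 478.
Actual frame index = 478308 − 478 = 477830.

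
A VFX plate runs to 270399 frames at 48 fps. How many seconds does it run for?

5633.3125 seconds

Running time = 270399 / (48) = 5633.3125 s.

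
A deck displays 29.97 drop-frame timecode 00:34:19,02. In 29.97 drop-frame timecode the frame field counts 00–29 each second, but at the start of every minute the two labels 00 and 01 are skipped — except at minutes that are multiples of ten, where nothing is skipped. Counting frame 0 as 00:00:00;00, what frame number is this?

As if non-drop at 30 labels/s: (0 × 3600 + 34 × 60 + 19) × 30 + 2 = 61772.
Minute boundaries passed: 34; those not divisible by 10: 34 − 3 = 31; dropped labels = 2 × 31 = 62.
Actual frame index = 61772 − 62 = 61710.

61710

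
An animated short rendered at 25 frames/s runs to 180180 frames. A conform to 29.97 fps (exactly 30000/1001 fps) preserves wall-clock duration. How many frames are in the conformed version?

216000 frames

Target frames = source frames × (target rate / source rate) = 180180 × (30000/1001)/(25) = 180180 × 1200/1001 = 216000.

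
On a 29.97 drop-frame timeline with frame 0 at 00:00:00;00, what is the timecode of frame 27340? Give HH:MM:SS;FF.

Ten DF minutes hold 17982 frames, so frame 27340 lies in block 1 (frames 17982–35963) with 9358 frames into that block.
The block's first minute is 1800 frames and the rest 1798 each; 9358 frames reaches minute 5, so 1 × 18 + 5 × 2 = 28 labels have been skipped so far.
Adding those back, label number 27340 + 28 = 27368 at 30 labels/s is 912 s + 8 f = 0 h 15 min 12 s frame 8, i.e. 00:15:12;08.

00:15:12;08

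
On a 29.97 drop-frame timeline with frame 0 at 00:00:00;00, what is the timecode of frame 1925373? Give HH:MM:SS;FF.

17:50:43;09

Ten DF minutes hold 17982 frames, so frame 1925373 lies in block 107 (frames 1924074–1942055) with 1299 frames into that block.
The block's first minute is 1800 frames and the rest 1798 each; 1299 frames reaches minute 0, so 107 × 18 + 0 × 2 = 1926 labels have been skipped so far.
Adding those back, label number 1925373 + 1926 = 1927299 at 30 labels/s is 64243 s + 9 f = 17 h 50 min 43 s frame 9, i.e. 17:50:43;09.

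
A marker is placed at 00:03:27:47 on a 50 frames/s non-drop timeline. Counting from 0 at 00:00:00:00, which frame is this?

frame 10397

Total seconds to the label: (0 × 3600 + 3 × 60 + 27) = 207.
Frame index = 207 × 50 + 47 = 10397.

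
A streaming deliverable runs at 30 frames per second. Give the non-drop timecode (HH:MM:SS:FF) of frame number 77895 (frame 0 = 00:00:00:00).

77895 ÷ 30 = 2596 full seconds, remainder 15 frames.
2596 s = 0 h 43 min 16 s.
Timecode: 00:43:16:15.

00:43:16:15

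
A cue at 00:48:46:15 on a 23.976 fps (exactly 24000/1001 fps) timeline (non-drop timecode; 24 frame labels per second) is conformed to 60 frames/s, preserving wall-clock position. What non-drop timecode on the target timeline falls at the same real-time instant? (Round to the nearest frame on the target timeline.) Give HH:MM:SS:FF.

00:48:49:33

Source frame index: (0×3600 + 48×60 + 46) × 24 + 15 = 70239.
Real time: 70239 / (24000/1001) = 23436413/8000 s.
Target frame: (23436413/8000) × (60) = 70309239/400 ≈ 175773.098 → 175773.
At 60 labels/s: frame 175773 → 00:48:49:33.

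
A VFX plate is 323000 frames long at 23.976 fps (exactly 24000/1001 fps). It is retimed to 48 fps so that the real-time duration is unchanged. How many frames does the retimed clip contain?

Target frames = source frames × (target rate / source rate) = 323000 × (48)/(24000/1001) = 323000 × 1001/500 = 646646.

646646 frames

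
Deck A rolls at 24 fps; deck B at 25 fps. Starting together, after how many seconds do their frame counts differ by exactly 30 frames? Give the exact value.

30 seconds

The gap grows by |25 − 24| = 1 frame per second.
Time for a 30-frame gap: 30 ÷ (1) = 30 s.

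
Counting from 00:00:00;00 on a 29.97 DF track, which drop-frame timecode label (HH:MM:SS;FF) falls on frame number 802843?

Each 10-minute DF block holds 10 × 60 × 30 − 9 × 2 = 17982 frames. 802843 ÷ 17982 → 44 full blocks, remainder 11635.
Within the partial block the first minute is 1800 frames and each further minute 1798, so 6 further minute boundaries passed. Total skipped labels = 18 × 44 + 2 × 6 = 804.
Non-drop label index = 802843 + 804 = 803647; at 30 labels/s that is 07:26:28:07, i.e. DF 07:26:28;07.

07:26:28;07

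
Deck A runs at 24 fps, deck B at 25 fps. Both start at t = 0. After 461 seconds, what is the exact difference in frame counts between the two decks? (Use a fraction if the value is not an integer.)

A emits 24 × 461 = 11064 frames; B emits 25 × 461 = 11525.
Difference = 461 frames; B is ahead of A.

461 frames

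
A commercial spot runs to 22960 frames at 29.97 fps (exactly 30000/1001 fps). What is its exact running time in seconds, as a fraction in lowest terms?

287287/375 seconds

Running time = 22960 ÷ (30000/1001) = 22960 × 1001/30000 = 287287/375 s.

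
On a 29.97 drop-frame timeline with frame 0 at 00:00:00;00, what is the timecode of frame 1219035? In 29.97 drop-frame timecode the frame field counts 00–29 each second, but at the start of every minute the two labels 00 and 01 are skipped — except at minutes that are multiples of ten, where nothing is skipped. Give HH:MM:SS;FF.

Ten DF minutes hold 17982 frames, so frame 1219035 lies in block 67 (frames 1204794–1222775) with 14241 frames into that block.
The block's first minute is 1800 frames and the rest 1798 each; 14241 frames reaches minute 7, so 67 × 18 + 7 × 2 = 1220 labels have been skipped so far.
Adding those back, label number 1219035 + 1220 = 1220255 at 30 labels/s is 40675 s + 5 f = 11 h 17 min 55 s frame 5, i.e. 11:17:55;05.

11:17:55;05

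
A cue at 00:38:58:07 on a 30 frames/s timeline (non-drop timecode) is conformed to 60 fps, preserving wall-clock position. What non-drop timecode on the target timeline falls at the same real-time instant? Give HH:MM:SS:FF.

00:38:58:14

Source frame index: (0×3600 + 38×60 + 58) × 30 + 7 = 70147.
Real time: 70147 / (30) = 70147/30 s.
Target frame: (70147/30) × (60) = 140294.
At 60 labels/s: frame 140294 → 00:38:58:14.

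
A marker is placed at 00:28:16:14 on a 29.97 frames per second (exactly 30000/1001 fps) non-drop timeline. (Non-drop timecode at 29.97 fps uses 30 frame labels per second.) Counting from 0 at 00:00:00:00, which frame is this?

50894

Total seconds to the label: (0 × 3600 + 28 × 60 + 16) = 1696.
Frame index = 1696 × 30 + 14 = 50894.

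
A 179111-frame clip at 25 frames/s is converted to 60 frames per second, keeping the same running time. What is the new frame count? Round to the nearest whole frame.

429866 frames

Frames at target rate = 179111 × (60) / (25) = 2149332/5 ≈ 429866.400.
Nearest whole frame: 429866.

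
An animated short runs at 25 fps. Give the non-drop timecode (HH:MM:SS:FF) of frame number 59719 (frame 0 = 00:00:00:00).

00:39:48:19

59719 ÷ 25 = 2388 full seconds, remainder 19 frames.
2388 s = 0 h 39 min 48 s.
Timecode: 00:39:48:19.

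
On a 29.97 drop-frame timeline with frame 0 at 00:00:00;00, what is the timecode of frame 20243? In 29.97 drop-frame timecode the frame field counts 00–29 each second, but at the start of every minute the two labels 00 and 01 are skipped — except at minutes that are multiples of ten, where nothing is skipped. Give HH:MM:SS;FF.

Each 10-minute DF block holds 10 × 60 × 30 − 9 × 2 = 17982 frames. 20243 ÷ 17982 → 1 full block, remainder 2261.
Within the partial block the first minute is 1800 frames and each further minute 1798, so 1 further minute boundary passed. Total skipped labels = 18 × 1 + 2 × 1 = 20.
Non-drop label index = 20243 + 20 = 20263; at 30 labels/s that is 00:11:15:13, i.e. DF 00:11:15;13.

00:11:15;13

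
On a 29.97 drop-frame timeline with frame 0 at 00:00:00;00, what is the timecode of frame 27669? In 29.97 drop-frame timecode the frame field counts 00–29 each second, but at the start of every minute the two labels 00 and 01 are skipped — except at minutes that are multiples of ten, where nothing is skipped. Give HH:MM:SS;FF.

Each 10-minute DF block holds 10 × 60 × 30 − 9 × 2 = 17982 frames. 27669 ÷ 17982 → 1 full block, remainder 9687.
Within the partial block the first minute is 1800 frames and each further minute 1798, so 5 further minute boundaries passed. Total skipped labels = 18 × 1 + 2 × 5 = 28.
Non-drop label index = 27669 + 28 = 27697; at 30 labels/s that is 00:15:23:07, i.e. DF 00:15:23;07.

00:15:23;07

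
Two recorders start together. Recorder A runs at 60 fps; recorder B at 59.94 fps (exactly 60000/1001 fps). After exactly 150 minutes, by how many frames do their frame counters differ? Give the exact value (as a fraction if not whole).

150 min = 9000 s.
A emits 60 × 9000 = 540000 frames; B emits 60000/1001 × 9000 = 540000000/1001.
Difference = 540000/1001 frames (≈ 539.4605); B is behind A.

540000/1001 frames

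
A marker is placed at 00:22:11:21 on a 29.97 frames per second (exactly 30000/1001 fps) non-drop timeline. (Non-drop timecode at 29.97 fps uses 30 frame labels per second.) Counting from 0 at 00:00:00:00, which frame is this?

39951

Total seconds to the label: (0 × 3600 + 22 × 60 + 11) = 1331.
Frame index = 1331 × 30 + 21 = 39951.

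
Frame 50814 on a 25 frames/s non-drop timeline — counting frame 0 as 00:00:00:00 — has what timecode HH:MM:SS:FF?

00:33:52:14

50814 ÷ 25 = 2032 full seconds, remainder 14 frames.
2032 s = 0 h 33 min 52 s.
Timecode: 00:33:52:14.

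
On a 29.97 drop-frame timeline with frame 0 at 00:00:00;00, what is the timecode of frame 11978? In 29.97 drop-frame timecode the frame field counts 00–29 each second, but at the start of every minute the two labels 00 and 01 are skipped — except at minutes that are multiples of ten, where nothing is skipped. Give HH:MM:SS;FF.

00:06:39;20

Ten DF minutes hold 17982 frames, so frame 11978 lies in block 0 (frames 0–17981) with 11978 frames into that block.
The block's first minute is 1800 frames and the rest 1798 each; 11978 frames reaches minute 6, so 0 × 18 + 6 × 2 = 12 labels have been skipped so far.
Adding those back, label number 11978 + 12 = 11990 at 30 labels/s is 399 s + 20 f = 0 h 6 min 39 s frame 20, i.e. 00:06:39;20.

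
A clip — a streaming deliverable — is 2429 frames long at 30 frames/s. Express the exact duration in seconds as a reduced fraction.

Running time = 2429 ÷ (30) = 2429 × 1/30 = 2429/30 s.

2429/30 seconds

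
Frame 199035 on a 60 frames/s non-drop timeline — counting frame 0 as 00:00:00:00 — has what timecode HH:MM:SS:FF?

199035 ÷ 60 = 3317 full seconds, remainder 15 frames.
3317 s = 0 h 55 min 17 s.
Timecode: 00:55:17:15.

00:55:17:15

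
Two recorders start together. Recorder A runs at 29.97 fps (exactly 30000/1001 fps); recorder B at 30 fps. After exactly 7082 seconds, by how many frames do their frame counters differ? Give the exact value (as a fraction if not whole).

212460/1001 frames

A emits 30000/1001 × 7082 = 212460000/1001 frames; B emits 30 × 7082 = 212460.
Difference = 212460/1001 frames (≈ 212.2478); B is ahead of A.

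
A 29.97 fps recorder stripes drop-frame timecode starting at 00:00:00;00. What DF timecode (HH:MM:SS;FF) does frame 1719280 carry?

Each 10-minute DF block holds 10 × 60 × 30 − 9 × 2 = 17982 frames. 1719280 ÷ 17982 → 95 full blocks, remainder 10990.
Within the partial block the first minute is 1800 frames and each further minute 1798, so 6 further minute boundaries passed. Total skipped labels = 18 × 95 + 2 × 6 = 1722.
Non-drop label index = 1719280 + 1722 = 1721002; at 30 labels/s that is 15:56:06:22, i.e. DF 15:56:06;22.

15:56:06;22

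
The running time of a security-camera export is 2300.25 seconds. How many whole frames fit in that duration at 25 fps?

57506 frames

Frames = 2300.25 × 25 = 230025/4 ≈ 57506.2500.
Complete frames: 57506.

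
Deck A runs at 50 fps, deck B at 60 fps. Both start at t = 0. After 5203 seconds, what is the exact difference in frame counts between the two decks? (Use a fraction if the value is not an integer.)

52030 frames

A emits 50 × 5203 = 260150 frames; B emits 60 × 5203 = 312180.
Difference = 52030 frames; B is ahead of A.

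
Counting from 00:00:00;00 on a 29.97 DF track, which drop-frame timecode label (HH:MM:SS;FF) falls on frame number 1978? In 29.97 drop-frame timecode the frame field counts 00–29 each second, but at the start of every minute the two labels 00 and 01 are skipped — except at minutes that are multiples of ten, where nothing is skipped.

Ten DF minutes hold 17982 frames, so frame 1978 lies in block 0 (frames 0–17981) with 1978 frames into that block.
The block's first minute is 1800 frames and the rest 1798 each; 1978 frames reaches minute 1, so 0 × 18 + 1 × 2 = 2 labels have been skipped so far.
Adding those back, label number 1978 + 2 = 1980 at 30 labels/s is 66 s + 0 f = 0 h 1 min 6 s frame 0, i.e. 00:01:06;00.

00:01:06;00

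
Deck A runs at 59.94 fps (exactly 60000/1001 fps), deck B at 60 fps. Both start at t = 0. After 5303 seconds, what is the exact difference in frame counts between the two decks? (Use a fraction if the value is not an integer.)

318180/1001 frames

A emits 60000/1001 × 5303 = 318180000/1001 frames; B emits 60 × 5303 = 318180.
Difference = 318180/1001 frames (≈ 317.8621); B is ahead of A.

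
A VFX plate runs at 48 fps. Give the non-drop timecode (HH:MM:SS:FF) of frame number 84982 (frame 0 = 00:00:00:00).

00:29:30:22

84982 ÷ 48 = 1770 full seconds, remainder 22 frames.
1770 s = 0 h 29 min 30 s.
Timecode: 00:29:30:22.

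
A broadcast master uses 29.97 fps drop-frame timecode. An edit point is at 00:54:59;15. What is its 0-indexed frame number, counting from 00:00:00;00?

As if non-drop at 30 labels/s: (0 × 3600 + 54 × 60 + 59) × 30 + 15 = 98985.
Minute boundaries passed: 54; those not divisible by 10: 54 − 5 = 49; dropped labels = 2 × 49 = 98.
Actual frame index = 98985 − 98 = 98887.

98887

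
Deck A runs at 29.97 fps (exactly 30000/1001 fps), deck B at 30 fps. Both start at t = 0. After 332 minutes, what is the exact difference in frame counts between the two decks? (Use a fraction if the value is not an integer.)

597600/1001 frames

332 min = 19920 s.
A emits 30000/1001 × 19920 = 597600000/1001 frames; B emits 30 × 19920 = 597600.
Difference = 597600/1001 frames (≈ 597.0030); B is ahead of A.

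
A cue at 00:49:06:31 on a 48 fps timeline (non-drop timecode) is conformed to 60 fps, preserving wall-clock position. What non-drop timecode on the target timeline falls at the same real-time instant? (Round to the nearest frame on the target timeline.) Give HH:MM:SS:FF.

00:49:06:39

Source frame index: (0×3600 + 49×60 + 6) × 48 + 31 = 141439.
Real time: 141439 / (48) = 141439/48 s.
Target frame: (141439/48) × (60) = 707195/4 ≈ 176798.750 → 176799.
At 60 labels/s: frame 176799 → 00:49:06:39.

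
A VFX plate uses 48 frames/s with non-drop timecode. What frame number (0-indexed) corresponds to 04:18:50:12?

frame 745452

Total seconds to the label: (4 × 3600 + 18 × 60 + 50) = 15530.
Frame index = 15530 × 48 + 12 = 745452.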